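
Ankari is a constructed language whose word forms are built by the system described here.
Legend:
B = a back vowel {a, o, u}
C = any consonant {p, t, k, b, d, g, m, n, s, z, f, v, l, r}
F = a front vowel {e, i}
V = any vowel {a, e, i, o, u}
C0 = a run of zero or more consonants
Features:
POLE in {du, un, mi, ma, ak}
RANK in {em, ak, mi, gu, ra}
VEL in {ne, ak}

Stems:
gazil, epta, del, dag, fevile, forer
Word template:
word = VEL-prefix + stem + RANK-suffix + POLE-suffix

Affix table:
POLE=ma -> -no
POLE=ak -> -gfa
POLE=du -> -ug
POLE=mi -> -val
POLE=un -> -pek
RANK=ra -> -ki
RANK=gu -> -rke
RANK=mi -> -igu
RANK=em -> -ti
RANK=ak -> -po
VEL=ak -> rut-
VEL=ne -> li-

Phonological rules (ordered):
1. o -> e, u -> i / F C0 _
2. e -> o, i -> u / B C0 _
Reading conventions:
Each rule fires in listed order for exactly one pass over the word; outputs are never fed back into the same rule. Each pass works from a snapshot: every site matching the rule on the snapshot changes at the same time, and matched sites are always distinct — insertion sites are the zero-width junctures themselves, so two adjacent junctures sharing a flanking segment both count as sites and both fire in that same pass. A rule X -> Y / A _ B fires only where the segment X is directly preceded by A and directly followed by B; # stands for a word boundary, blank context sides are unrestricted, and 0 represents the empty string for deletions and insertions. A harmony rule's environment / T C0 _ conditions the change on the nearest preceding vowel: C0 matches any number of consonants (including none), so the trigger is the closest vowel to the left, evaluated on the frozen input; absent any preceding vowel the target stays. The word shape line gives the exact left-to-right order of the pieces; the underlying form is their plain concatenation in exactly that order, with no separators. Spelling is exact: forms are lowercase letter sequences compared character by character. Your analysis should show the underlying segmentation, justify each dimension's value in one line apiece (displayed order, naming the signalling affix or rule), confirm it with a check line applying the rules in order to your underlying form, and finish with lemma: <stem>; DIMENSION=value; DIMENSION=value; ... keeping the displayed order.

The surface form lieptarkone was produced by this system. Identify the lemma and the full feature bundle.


underlying: li-epta-rke-no
POLE=ma - signalled by the affix -no
RANK=gu - signalled by the affix -rke
VEL=ne - signalled by the affix li-
check: lieptarkeno -> lieptarkene -> lieptarkone
lemma: epta; POLE=ma; RANK=gu; VEL=ne


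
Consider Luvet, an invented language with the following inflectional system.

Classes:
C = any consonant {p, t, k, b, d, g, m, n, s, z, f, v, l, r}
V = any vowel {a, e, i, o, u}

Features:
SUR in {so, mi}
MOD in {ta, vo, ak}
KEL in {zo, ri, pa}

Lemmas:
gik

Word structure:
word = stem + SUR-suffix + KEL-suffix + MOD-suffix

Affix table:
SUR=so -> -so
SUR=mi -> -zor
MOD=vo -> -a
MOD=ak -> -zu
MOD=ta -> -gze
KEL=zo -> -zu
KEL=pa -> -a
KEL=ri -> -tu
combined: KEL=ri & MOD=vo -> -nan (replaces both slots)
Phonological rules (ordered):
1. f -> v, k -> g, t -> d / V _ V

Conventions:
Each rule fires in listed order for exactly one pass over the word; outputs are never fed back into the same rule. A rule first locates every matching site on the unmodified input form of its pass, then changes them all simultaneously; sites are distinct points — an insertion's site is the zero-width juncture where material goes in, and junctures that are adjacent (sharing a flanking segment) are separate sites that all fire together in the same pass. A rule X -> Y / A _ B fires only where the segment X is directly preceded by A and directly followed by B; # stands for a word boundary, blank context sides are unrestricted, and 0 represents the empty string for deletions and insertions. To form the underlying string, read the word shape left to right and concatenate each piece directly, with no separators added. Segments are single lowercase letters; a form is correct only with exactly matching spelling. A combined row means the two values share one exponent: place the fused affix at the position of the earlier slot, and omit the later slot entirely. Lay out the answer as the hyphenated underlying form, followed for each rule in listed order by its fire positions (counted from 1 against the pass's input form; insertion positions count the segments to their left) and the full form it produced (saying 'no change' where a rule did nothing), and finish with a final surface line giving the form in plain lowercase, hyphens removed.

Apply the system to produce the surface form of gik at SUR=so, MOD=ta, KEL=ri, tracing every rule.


underlying: gik-so-tu-gze
1. f -> v, k -> g, t -> d / V _ V: fires at position(s) 6: giksodugze
surface: giksodugze


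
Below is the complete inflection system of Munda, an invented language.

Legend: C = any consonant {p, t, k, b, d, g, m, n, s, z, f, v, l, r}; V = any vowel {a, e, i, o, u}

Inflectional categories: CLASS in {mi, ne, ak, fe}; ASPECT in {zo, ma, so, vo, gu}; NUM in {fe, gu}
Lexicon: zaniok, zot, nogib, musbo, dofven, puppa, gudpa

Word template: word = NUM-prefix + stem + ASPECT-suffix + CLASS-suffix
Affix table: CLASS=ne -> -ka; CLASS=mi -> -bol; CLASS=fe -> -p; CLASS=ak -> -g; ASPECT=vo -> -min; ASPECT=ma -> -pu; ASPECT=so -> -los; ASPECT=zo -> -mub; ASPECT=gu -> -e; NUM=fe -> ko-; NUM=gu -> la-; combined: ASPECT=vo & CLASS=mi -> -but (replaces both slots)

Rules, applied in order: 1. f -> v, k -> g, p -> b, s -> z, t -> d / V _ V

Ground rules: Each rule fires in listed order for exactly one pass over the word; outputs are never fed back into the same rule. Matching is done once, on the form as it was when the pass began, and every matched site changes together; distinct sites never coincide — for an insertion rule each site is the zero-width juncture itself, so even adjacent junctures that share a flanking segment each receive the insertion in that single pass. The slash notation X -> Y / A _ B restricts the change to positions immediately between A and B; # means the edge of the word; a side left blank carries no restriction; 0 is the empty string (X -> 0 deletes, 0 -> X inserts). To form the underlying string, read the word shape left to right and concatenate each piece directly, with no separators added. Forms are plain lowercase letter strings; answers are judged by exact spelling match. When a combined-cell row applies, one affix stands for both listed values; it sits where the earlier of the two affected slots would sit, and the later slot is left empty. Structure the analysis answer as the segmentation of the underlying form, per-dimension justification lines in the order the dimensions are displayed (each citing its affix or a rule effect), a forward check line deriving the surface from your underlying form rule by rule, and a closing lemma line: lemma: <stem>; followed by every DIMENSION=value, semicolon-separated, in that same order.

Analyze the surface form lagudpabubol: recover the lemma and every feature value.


underlying: la-gudpa-pu-bol
CLASS=mi - signalled by the affix -bol
ASPECT=ma - signalled by the affix -pu
NUM=gu - signalled by the affix la-
check: lagudpapubol -> lagudpabubol
lemma: gudpa; CLASS=mi; ASPECT=ma; NUM=gu


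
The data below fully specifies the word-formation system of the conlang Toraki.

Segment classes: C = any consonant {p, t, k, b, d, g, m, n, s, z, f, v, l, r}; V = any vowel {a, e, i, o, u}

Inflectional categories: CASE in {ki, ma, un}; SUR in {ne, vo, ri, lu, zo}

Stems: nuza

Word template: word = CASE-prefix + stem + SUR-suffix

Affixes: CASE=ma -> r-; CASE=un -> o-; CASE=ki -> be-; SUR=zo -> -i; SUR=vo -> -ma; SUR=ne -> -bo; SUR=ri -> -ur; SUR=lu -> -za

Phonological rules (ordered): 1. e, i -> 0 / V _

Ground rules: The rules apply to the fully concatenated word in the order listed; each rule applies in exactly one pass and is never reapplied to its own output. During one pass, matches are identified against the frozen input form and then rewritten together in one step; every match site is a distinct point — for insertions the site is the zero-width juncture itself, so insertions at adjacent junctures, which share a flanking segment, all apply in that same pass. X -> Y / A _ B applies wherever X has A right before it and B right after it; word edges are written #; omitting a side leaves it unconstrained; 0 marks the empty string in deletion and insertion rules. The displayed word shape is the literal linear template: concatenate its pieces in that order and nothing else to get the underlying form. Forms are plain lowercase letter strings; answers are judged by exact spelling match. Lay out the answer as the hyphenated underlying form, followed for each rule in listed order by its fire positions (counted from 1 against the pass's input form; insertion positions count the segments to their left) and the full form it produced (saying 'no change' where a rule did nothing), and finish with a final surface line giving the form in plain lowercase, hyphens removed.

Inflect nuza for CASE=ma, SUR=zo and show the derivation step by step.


underlying: r-nuza-i
1. e, i -> 0 / V _: fires at position(s) 6: rnuza
surface: rnuza


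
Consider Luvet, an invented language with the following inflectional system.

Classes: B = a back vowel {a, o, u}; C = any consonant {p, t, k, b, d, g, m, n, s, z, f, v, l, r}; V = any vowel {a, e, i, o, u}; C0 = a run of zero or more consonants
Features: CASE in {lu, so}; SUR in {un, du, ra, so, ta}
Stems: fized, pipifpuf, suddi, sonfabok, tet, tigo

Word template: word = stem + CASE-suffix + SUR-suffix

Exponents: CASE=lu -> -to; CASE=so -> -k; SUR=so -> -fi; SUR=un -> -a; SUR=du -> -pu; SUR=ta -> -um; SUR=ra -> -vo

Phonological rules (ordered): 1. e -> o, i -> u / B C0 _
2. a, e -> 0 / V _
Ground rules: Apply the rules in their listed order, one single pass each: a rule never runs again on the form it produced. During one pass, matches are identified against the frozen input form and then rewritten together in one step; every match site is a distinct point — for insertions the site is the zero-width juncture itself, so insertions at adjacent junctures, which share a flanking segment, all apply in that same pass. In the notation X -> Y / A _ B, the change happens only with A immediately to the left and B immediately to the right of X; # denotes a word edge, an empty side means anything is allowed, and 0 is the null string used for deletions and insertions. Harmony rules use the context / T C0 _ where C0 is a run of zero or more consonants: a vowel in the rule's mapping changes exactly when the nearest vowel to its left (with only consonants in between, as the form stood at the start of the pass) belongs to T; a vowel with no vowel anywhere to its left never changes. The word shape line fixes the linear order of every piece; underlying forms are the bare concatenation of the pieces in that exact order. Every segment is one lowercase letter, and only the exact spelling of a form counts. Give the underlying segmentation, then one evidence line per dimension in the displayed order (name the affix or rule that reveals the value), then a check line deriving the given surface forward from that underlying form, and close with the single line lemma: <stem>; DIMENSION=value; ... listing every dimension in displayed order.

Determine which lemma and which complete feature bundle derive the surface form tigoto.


underlying: tigo-to-a
CASE=lu - signalled by the affix -to
SUR=un - signalled by the affix -a
check: tigotoa -> tigotoa -> tigoto
lemma: tigo; CASE=lu; SUR=un


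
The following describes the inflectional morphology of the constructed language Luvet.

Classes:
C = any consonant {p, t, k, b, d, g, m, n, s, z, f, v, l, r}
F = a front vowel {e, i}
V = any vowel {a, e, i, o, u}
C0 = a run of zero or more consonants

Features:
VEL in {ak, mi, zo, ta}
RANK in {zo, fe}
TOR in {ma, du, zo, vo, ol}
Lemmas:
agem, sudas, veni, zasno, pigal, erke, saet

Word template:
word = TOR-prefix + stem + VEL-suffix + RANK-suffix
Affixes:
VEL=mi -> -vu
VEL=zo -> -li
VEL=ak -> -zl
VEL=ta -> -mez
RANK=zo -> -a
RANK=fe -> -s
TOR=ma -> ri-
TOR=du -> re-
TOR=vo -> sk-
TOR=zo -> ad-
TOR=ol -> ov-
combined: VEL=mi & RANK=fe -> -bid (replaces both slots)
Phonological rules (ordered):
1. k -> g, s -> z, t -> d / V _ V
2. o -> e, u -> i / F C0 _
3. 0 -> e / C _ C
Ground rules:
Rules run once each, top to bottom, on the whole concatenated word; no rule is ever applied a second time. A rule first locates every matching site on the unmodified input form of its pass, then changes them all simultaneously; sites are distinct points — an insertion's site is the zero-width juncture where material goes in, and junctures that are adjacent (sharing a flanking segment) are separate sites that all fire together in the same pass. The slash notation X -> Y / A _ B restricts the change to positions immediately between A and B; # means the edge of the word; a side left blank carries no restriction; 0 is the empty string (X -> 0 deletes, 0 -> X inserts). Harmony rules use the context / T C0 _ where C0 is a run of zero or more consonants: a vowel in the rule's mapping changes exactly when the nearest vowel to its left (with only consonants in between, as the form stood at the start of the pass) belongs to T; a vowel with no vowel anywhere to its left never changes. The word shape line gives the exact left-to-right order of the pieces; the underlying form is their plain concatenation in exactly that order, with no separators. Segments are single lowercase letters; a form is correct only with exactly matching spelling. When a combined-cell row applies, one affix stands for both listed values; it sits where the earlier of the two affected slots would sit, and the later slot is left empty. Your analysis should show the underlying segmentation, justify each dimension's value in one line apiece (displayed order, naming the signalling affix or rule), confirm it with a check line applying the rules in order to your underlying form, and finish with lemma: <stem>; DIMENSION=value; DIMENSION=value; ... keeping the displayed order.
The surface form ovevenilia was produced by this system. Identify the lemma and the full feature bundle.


underlying: ov-veni-li-a
VEL=zo - signalled by the affix -li
RANK=zo - signalled by the affix -a
TOR=ol - signalled by the affix ov-
check: ovvenilia -> ovvenilia -> ovvenilia -> ovevenilia
lemma: veni; VEL=zo; RANK=zo; TOR=ol


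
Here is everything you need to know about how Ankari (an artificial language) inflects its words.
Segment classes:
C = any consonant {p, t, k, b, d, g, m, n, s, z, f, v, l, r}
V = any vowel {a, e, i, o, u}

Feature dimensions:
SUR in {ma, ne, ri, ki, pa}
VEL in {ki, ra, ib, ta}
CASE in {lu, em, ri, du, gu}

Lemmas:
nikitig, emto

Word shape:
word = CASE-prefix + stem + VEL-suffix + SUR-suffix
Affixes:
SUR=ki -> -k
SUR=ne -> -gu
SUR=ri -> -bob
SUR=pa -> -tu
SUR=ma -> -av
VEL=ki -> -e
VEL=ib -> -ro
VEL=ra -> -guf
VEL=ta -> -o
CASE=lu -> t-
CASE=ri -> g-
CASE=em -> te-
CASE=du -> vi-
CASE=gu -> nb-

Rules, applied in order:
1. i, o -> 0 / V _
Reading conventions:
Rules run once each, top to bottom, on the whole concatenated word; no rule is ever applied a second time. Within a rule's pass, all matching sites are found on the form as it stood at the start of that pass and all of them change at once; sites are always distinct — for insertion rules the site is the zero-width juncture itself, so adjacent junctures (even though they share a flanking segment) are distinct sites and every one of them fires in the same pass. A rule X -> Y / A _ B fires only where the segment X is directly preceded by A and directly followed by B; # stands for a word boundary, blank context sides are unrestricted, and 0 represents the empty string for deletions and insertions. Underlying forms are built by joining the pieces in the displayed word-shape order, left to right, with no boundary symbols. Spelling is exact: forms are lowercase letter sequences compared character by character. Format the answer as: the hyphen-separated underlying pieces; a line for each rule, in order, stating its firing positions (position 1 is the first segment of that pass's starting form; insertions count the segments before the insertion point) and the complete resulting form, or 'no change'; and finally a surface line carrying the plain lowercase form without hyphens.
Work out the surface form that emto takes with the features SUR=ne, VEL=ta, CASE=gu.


underlying: nb-emto-o-gu
1. i, o -> 0 / V _: fires at position(s) 7: nbemtogu
surface: nbemtogu


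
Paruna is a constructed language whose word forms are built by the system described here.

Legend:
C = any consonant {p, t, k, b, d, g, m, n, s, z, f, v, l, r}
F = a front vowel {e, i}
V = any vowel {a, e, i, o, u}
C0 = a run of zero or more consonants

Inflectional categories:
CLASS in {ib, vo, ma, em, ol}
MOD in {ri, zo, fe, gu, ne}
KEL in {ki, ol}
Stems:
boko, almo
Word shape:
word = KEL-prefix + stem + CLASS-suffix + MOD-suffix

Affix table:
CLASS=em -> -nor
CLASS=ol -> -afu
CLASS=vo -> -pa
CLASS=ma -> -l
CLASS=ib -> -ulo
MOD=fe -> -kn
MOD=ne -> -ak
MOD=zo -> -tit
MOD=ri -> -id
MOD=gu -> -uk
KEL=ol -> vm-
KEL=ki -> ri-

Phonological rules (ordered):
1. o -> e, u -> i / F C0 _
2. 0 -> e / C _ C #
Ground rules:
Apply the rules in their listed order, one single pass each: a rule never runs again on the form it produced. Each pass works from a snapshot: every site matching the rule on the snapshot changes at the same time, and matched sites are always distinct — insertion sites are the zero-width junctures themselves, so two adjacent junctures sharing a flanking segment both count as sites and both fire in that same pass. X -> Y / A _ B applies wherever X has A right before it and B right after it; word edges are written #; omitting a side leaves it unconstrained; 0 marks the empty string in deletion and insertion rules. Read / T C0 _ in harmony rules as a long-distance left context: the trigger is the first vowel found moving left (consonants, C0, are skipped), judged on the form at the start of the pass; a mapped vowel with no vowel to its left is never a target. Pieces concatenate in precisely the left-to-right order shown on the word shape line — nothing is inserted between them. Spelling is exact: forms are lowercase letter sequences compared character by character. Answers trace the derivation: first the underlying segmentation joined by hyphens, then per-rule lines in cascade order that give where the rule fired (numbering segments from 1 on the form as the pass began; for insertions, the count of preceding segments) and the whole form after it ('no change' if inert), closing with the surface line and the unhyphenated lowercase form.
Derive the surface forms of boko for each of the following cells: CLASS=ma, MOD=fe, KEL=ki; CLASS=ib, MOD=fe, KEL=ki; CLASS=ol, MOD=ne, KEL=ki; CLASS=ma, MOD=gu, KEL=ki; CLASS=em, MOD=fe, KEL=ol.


cell CLASS=ma, MOD=fe, KEL=ki:
underlying: ri-boko-l-kn
1. o -> e, u -> i / F C0 _: fires at position(s) 4: ribekolkn
2. 0 -> e / C _ C #: inserts after position(s) 8: ribekolken
surface: ribekolken

cell CLASS=ib, MOD=fe, KEL=ki:
underlying: ri-boko-ulo-kn
1. o -> e, u -> i / F C0 _: fires at position(s) 4: ribekoulokn
2. 0 -> e / C _ C #: inserts after position(s) 10: ribekouloken
surface: ribekouloken

cell CLASS=ol, MOD=ne, KEL=ki:
underlying: ri-boko-afu-ak
1. o -> e, u -> i / F C0 _: fires at position(s) 4: ribekoafuak
2. 0 -> e / C _ C #: no change
surface: ribekoafuak

cell CLASS=ma, MOD=gu, KEL=ki:
underlying: ri-boko-l-uk
1. o -> e, u -> i / F C0 _: fires at position(s) 4: ribekoluk
2. 0 -> e / C _ C #: no change
surface: ribekoluk

cell CLASS=em, MOD=fe, KEL=ol:
underlying: vm-boko-nor-kn
1. o -> e, u -> i / F C0 _: no change
2. 0 -> e / C _ C #: inserts after position(s) 10: vmbokonorken
surface: vmbokonorken


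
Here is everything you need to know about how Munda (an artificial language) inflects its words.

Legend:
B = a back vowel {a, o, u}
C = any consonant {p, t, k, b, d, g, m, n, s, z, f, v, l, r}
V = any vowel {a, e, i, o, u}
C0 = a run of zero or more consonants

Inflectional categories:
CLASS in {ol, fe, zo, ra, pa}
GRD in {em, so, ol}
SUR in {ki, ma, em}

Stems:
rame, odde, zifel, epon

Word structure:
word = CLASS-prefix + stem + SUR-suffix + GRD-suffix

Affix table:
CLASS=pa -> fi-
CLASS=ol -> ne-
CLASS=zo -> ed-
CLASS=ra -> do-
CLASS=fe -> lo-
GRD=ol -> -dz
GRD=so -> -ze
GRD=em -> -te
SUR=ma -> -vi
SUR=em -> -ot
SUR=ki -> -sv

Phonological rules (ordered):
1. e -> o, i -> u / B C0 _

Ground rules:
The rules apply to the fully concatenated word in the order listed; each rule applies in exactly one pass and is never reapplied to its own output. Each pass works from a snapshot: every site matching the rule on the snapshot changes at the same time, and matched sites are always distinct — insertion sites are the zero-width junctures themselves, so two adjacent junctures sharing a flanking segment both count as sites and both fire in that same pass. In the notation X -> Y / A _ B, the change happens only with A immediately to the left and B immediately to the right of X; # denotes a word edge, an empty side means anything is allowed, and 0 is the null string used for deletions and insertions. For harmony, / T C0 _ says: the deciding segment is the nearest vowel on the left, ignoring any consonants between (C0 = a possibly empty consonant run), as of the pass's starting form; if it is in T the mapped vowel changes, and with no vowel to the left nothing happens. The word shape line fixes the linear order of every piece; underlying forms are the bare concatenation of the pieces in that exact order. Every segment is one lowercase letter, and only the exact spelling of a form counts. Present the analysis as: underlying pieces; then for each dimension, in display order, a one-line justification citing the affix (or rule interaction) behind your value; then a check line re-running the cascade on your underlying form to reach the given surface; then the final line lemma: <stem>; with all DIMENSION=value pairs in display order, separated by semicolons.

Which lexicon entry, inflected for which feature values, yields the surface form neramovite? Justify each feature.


underlying: ne-rame-vi-te
CLASS=ol - signalled by the affix ne-
GRD=em - signalled by the affix -te
SUR=ma - signalled by the affix -vi
check: neramevite -> neramovite
lemma: rame; CLASS=ol; GRD=em; SUR=ma


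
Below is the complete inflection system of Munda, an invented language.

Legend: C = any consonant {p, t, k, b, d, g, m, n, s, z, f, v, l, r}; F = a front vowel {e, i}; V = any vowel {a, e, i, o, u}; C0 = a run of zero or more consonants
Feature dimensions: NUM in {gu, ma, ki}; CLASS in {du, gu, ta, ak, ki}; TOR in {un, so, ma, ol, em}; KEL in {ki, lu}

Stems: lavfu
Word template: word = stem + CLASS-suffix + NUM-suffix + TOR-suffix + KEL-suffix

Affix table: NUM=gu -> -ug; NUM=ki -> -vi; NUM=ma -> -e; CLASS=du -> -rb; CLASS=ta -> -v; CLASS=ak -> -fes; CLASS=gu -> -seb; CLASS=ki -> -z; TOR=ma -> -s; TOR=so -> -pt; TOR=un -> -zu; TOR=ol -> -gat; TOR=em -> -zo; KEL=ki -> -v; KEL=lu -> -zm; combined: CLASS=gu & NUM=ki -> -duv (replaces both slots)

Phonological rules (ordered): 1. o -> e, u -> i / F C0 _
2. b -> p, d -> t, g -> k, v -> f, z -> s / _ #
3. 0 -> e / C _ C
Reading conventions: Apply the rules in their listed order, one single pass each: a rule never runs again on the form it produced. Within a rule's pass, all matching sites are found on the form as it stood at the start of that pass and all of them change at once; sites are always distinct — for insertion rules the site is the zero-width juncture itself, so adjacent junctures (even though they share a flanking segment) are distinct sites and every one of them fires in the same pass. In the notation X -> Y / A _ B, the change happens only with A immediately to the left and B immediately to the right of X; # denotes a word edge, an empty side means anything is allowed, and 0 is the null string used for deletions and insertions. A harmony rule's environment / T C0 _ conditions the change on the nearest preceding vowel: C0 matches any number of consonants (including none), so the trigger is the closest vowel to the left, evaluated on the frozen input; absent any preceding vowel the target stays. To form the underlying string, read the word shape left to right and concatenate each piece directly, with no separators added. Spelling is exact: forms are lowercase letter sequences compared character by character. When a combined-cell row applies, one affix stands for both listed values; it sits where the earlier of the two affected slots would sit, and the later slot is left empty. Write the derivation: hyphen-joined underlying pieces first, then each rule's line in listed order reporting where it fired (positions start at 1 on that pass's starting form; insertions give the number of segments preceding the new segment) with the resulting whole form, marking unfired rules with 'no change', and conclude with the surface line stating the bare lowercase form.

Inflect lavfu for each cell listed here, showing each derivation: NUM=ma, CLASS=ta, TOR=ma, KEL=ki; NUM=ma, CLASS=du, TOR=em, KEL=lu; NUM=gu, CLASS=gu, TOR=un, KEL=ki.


cell NUM=ma, CLASS=ta, TOR=ma, KEL=ki:
underlying: lavfu-v-e-s-v
1. o -> e, u -> i / F C0 _: no change
2. b -> p, d -> t, g -> k, v -> f, z -> s / _ #: fires at position(s) 9: lavfuvesf
3. 0 -> e / C _ C: inserts after position(s) 3, 8: lavefuvesef
surface: lavefuvesef

cell NUM=ma, CLASS=du, TOR=em, KEL=lu:
underlying: lavfu-rb-e-zo-zm
1. o -> e, u -> i / F C0 _: fires at position(s) 10: lavfurbezezm
2. b -> p, d -> t, g -> k, v -> f, z -> s / _ #: no change
3. 0 -> e / C _ C: inserts after position(s) 3, 6, 11: lavefurebezezem
surface: lavefurebezezem

cell NUM=gu, CLASS=gu, TOR=un, KEL=ki:
underlying: lavfu-seb-ug-zu-v
1. o -> e, u -> i / F C0 _: fires at position(s) 9: lavfusebigzuv
2. b -> p, d -> t, g -> k, v -> f, z -> s / _ #: fires at position(s) 13: lavfusebigzuf
3. 0 -> e / C _ C: inserts after position(s) 3, 10: lavefusebigezuf
surface: lavefusebigezuf


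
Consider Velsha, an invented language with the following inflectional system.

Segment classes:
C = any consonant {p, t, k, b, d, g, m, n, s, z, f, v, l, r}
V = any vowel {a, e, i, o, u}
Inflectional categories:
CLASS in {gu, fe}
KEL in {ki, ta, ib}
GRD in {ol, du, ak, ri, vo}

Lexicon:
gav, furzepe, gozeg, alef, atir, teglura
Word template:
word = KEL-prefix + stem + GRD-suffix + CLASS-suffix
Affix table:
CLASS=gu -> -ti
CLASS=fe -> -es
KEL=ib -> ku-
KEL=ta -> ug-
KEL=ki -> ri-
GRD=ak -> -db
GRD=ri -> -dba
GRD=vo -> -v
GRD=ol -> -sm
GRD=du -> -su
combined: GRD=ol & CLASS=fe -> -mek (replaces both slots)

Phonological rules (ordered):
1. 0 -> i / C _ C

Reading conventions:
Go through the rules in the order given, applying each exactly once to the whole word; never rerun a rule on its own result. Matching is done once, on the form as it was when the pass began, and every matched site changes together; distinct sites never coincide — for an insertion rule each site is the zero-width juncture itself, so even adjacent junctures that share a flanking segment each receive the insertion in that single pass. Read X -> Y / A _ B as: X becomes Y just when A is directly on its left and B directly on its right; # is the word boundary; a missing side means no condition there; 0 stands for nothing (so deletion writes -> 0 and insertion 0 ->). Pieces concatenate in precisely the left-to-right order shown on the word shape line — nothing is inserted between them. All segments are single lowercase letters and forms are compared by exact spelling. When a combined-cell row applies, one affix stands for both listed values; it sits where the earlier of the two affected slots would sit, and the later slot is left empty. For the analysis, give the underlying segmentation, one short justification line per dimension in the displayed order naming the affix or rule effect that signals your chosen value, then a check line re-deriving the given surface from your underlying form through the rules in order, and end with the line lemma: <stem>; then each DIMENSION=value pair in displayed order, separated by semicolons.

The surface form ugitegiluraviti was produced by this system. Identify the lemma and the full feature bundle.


underlying: ug-teglura-v-ti
CLASS=gu - signalled by the affix -ti
KEL=ta - signalled by the affix ug-
GRD=vo - signalled by the affix -v
check: ugtegluravti -> ugitegiluraviti
lemma: teglura; CLASS=gu; KEL=ta; GRD=vo


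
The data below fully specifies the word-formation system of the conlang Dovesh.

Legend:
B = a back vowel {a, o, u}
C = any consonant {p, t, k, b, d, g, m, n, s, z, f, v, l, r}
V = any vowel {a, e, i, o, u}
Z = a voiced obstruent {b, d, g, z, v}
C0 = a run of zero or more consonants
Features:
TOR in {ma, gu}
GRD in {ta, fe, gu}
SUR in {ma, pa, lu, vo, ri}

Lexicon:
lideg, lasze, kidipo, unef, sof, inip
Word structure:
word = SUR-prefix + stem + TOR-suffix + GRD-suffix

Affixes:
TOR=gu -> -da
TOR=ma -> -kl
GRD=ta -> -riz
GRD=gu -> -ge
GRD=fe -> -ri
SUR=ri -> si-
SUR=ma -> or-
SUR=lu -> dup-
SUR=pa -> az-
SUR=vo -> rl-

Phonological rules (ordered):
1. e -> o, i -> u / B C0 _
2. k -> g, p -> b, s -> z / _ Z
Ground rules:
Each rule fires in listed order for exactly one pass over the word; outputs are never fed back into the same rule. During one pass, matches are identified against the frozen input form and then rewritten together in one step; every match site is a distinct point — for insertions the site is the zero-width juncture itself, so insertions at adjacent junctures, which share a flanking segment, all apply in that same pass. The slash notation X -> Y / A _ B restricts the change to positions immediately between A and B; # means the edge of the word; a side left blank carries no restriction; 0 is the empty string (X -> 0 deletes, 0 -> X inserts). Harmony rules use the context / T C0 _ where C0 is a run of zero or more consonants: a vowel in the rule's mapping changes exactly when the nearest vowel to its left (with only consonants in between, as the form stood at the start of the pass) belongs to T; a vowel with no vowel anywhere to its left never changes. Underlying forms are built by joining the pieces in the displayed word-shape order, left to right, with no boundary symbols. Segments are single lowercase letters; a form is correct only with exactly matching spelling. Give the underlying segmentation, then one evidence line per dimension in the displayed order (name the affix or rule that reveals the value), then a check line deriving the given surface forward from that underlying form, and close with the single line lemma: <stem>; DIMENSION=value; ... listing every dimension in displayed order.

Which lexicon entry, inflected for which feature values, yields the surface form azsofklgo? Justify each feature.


underlying: az-sof-kl-ge
TOR=ma - signalled by the affix -kl
GRD=gu - signalled by the affix -ge
SUR=pa - signalled by the affix az-
check: azsofklge -> azsofklgo -> azsofklgo
lemma: sof; TOR=ma; GRD=gu; SUR=pa


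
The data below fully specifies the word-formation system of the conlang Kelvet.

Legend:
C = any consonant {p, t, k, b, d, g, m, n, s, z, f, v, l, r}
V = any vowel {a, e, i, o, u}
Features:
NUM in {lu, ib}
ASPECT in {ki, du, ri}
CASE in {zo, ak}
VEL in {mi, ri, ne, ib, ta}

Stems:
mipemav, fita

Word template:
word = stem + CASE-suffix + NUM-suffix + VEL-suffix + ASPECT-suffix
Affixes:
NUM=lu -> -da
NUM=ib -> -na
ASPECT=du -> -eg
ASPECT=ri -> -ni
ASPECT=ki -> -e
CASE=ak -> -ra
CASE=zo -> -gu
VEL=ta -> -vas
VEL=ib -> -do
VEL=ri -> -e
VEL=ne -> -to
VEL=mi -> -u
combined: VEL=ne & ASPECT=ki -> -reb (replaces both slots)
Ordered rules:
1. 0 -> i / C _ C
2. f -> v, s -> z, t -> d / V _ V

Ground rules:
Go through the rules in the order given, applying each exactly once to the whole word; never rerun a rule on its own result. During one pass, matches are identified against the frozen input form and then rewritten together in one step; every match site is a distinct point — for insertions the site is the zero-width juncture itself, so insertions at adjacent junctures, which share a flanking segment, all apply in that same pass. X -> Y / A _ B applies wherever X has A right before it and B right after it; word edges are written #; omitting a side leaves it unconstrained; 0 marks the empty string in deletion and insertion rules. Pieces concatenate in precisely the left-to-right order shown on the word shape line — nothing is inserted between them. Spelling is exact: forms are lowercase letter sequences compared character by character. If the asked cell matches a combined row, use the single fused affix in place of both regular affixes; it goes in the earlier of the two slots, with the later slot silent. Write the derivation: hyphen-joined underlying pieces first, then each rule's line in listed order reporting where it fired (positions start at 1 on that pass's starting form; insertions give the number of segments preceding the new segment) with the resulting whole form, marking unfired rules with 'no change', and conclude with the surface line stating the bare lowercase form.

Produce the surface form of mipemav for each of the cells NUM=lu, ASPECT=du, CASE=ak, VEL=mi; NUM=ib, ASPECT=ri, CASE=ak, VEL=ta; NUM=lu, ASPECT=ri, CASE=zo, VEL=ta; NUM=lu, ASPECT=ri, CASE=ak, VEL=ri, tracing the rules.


cell NUM=lu, ASPECT=du, CASE=ak, VEL=mi:
underlying: mipemav-ra-da-u-eg
1. 0 -> i / C _ C: inserts after position(s) 7: mipemaviradaueg
2. f -> v, s -> z, t -> d / V _ V: no change
surface: mipemaviradaueg

cell NUM=ib, ASPECT=ri, CASE=ak, VEL=ta:
underlying: mipemav-ra-na-vas-ni
1. 0 -> i / C _ C: inserts after position(s) 7, 14: mipemaviranavasini
2. f -> v, s -> z, t -> d / V _ V: fires at position(s) 15: mipemaviranavazini
surface: mipemaviranavazini

cell NUM=lu, ASPECT=ri, CASE=zo, VEL=ta:
underlying: mipemav-gu-da-vas-ni
1. 0 -> i / C _ C: inserts after position(s) 7, 14: mipemavigudavasini
2. f -> v, s -> z, t -> d / V _ V: fires at position(s) 15: mipemavigudavazini
surface: mipemavigudavazini

cell NUM=lu, ASPECT=ri, CASE=ak, VEL=ri:
underlying: mipemav-ra-da-e-ni
1. 0 -> i / C _ C: inserts after position(s) 7: mipemaviradaeni
2. f -> v, s -> z, t -> d / V _ V: no change
surface: mipemaviradaeni


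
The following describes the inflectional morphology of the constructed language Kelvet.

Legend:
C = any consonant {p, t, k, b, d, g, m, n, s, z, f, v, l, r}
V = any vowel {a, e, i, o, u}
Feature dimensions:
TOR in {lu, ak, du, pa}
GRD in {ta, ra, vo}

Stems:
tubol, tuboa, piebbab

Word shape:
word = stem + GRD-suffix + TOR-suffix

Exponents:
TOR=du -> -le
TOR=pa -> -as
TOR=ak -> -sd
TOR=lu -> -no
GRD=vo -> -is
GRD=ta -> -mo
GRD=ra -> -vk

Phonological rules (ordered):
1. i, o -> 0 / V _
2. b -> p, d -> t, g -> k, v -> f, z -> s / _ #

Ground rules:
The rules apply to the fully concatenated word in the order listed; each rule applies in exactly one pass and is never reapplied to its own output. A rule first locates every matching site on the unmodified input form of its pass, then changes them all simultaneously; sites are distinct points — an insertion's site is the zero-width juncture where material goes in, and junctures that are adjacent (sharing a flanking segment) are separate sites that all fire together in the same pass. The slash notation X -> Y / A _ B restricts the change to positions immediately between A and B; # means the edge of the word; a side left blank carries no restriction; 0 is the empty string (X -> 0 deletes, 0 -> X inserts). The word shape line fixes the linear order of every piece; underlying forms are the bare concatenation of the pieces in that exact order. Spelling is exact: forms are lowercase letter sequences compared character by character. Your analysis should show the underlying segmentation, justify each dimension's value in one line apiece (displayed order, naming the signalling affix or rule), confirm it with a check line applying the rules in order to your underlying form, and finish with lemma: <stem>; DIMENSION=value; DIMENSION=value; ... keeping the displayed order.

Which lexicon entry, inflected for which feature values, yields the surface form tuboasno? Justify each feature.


underlying: tuboa-is-no
TOR=lu - signalled by the affix -no
GRD=vo - signalled by the affix -is
check: tuboaisno -> tuboasno -> tuboasno
lemma: tuboa; TOR=lu; GRD=vo


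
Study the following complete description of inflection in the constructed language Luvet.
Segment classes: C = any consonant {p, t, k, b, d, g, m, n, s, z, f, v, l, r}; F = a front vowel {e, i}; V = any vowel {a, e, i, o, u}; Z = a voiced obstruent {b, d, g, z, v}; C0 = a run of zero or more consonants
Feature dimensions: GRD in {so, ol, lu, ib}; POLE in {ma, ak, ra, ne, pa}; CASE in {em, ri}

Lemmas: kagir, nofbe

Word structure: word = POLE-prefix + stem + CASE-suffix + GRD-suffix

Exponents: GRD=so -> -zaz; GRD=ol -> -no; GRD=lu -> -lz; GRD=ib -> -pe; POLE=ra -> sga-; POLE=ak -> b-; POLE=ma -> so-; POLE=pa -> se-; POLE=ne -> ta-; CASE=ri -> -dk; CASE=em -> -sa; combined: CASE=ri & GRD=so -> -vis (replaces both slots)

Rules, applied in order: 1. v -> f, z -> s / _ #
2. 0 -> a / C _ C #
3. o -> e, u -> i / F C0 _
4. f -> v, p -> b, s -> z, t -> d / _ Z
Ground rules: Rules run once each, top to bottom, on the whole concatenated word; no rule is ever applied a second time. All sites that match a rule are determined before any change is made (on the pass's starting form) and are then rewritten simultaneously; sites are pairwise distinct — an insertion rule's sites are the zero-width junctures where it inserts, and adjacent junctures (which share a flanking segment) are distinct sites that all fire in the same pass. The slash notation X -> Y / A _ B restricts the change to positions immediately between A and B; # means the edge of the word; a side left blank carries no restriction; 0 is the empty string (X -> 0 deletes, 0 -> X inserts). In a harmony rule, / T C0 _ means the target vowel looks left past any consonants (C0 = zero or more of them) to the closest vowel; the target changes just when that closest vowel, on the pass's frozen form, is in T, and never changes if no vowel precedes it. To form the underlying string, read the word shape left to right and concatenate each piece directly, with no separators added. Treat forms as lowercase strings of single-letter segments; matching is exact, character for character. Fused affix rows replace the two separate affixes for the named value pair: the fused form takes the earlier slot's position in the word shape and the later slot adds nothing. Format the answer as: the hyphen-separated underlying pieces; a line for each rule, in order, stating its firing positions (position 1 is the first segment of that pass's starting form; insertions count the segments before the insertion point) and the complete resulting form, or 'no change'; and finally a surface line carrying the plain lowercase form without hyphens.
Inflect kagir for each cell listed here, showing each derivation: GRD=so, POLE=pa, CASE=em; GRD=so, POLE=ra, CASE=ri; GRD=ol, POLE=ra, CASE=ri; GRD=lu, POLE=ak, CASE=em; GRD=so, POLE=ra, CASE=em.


cell GRD=so, POLE=pa, CASE=em:
underlying: se-kagir-sa-zaz
1. v -> f, z -> s / _ #: fires at position(s) 12: sekagirsazas
2. 0 -> a / C _ C #: no change
3. o -> e, u -> i / F C0 _: no change
4. f -> v, p -> b, s -> z, t -> d / _ Z: no change
surface: sekagirsazas

cell GRD=so, POLE=ra, CASE=ri:
underlying: sga-kagir-vis
1. v -> f, z -> s / _ #: no change
2. 0 -> a / C _ C #: no change
3. o -> e, u -> i / F C0 _: no change
4. f -> v, p -> b, s -> z, t -> d / _ Z: fires at position(s) 1: zgakagirvis
surface: zgakagirvis

cell GRD=ol, POLE=ra, CASE=ri:
underlying: sga-kagir-dk-no
1. v -> f, z -> s / _ #: no change
2. 0 -> a / C _ C #: no change
3. o -> e, u -> i / F C0 _: fires at position(s) 12: sgakagirdkne
4. f -> v, p -> b, s -> z, t -> d / _ Z: fires at position(s) 1: zgakagirdkne
surface: zgakagirdkne

cell GRD=lu, POLE=ak, CASE=em:
underlying: b-kagir-sa-lz
1. v -> f, z -> s / _ #: fires at position(s) 10: bkagirsals
2. 0 -> a / C _ C #: inserts after position(s) 9: bkagirsalas
3. o -> e, u -> i / F C0 _: no change
4. f -> v, p -> b, s -> z, t -> d / _ Z: no change
surface: bkagirsalas

cell GRD=so, POLE=ra, CASE=em:
underlying: sga-kagir-sa-zaz
1. v -> f, z -> s / _ #: fires at position(s) 13: sgakagirsazas
2. 0 -> a / C _ C #: no change
3. o -> e, u -> i / F C0 _: no change
4. f -> v, p -> b, s -> z, t -> d / _ Z: fires at position(s) 1: zgakagirsazas
surface: zgakagirsazas
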